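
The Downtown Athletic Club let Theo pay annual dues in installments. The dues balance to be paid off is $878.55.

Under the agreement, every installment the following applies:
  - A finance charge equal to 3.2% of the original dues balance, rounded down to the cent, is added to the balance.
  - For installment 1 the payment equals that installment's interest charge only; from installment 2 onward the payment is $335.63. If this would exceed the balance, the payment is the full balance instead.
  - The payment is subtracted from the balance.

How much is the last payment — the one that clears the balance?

Installment 1: opening $878.55; interest $28.11 → $906.66; payment $28.11; balance $878.55
Installment 2: opening $878.55; interest $28.11 → $906.66; payment $335.63; balance $571.03
Installment 3: opening $571.03; interest $28.11 → $599.14; payment $335.63; balance $263.51
Installment 4: opening $263.51; interest $28.11 → $291.62; payment $291.62; balance $0.00

$291.62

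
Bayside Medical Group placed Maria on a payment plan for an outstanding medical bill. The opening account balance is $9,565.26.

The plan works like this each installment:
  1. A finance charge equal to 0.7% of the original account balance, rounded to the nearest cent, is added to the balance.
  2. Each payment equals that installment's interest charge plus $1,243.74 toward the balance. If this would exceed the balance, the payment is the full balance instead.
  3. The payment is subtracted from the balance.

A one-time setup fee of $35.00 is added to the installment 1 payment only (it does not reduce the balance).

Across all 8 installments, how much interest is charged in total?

Installment 1: $9,565.26 +$66.96 interest = $9,632.22; pay $1,310.70 (+ $35.00 fee) → $8,321.52
Installment 2: $8,321.52 +$66.96 interest = $8,388.48; pay $1,310.70 → $7,077.78
Installment 3: $7,077.78 +$66.96 interest = $7,144.74; pay $1,310.70 → $5,834.04
Installment 4: $5,834.04 +$66.96 interest = $5,901.00; pay $1,310.70 → $4,590.30
Installment 5: $4,590.30 +$66.96 interest = $4,657.26; pay $1,310.70 → $3,346.56
Installment 6: $3,346.56 +$66.96 interest = $3,413.52; pay $1,310.70 → $2,102.82
Installment 7: $2,102.82 +$66.96 interest = $2,169.78; pay $1,310.70 → $859.08
Installment 8: $859.08 +$66.96 interest = $926.04; pay $926.04 → $0.00
Total interest: $66.96 + $66.96 + $66.96 + $66.96 + $66.96 + $66.96 + $66.96 + $66.96 = $535.68

$535.68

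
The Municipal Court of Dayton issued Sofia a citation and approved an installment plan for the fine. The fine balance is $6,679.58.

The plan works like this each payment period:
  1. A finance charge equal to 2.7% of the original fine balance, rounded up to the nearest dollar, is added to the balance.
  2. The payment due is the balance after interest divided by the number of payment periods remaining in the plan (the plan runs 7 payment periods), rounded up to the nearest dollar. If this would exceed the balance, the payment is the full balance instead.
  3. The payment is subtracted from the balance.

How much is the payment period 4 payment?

$1,092.00

# | Opening | Interest | Payment | End bal
1 | $6,679.58 | $181.00 | $981.00 | $5,879.58
2 | $5,879.58 | $181.00 | $1,011.00 | $5,049.58
3 | $5,049.58 | $181.00 | $1,047.00 | $4,183.58
4 | $4,183.58 | $181.00 | $1,092.00 | $3,272.58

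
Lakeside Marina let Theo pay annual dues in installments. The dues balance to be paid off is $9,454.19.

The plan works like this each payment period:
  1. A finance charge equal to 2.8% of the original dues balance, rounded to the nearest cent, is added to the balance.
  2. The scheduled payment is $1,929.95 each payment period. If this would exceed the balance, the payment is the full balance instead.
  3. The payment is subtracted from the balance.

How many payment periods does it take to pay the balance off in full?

Payment period 1: opening $9,454.19; interest $264.72 → $9,718.91; payment $1,929.95; balance $7,788.96
Payment period 2: opening $7,788.96; interest $264.72 → $8,053.68; payment $1,929.95; balance $6,123.73
Payment period 3: opening $6,123.73; interest $264.72 → $6,388.45; payment $1,929.95; balance $4,458.50
Payment period 4: opening $4,458.50; interest $264.72 → $4,723.22; payment $1,929.95; balance $2,793.27
Payment period 5: opening $2,793.27; interest $264.72 → $3,057.99; payment $1,929.95; balance $1,128.04
Payment period 6: opening $1,128.04; interest $264.72 → $1,392.76; payment $1,392.76; balance $0.00
Balance reaches $0.00 in payment period 6.

6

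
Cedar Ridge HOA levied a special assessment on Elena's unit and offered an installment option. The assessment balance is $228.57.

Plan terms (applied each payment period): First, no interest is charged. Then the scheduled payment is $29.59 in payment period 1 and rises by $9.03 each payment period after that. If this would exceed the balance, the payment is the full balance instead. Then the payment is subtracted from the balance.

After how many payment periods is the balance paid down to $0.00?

Payment period 1: opening $228.57; payment $29.59; balance $198.98
Payment period 2: opening $198.98; payment $38.62; balance $160.36
Payment period 3: opening $160.36; payment $47.65; balance $112.71
Payment period 4: opening $112.71; payment $56.68; balance $56.03
Payment period 5: opening $56.03; payment $56.03; balance $0.00
Balance reaches $0.00 in payment period 5.

5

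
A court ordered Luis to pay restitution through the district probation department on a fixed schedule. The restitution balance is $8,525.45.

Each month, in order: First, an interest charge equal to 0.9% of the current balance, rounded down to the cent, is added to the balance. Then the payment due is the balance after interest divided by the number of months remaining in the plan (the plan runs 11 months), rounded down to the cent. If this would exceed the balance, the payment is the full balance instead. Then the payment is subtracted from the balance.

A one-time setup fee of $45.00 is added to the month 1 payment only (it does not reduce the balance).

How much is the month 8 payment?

Month 1: $8,525.45 +$76.72 interest = $8,602.17; pay $782.01 (+ $45.00 fee) → $7,820.16
Month 2: $7,820.16 +$70.38 interest = $7,890.54; pay $789.05 → $7,101.49
Month 3: $7,101.49 +$63.91 interest = $7,165.40; pay $796.15 → $6,369.25
Month 4: $6,369.25 +$57.32 interest = $6,426.57; pay $803.32 → $5,623.25
Month 5: $5,623.25 +$50.60 interest = $5,673.85; pay $810.55 → $4,863.30
Month 6: $4,863.30 +$43.76 interest = $4,907.06; pay $817.84 → $4,089.22
Month 7: $4,089.22 +$36.80 interest = $4,126.02; pay $825.20 → $3,300.82
Month 8: $3,300.82 +$29.70 interest = $3,330.52; pay $832.63 → $2,497.89

$832.63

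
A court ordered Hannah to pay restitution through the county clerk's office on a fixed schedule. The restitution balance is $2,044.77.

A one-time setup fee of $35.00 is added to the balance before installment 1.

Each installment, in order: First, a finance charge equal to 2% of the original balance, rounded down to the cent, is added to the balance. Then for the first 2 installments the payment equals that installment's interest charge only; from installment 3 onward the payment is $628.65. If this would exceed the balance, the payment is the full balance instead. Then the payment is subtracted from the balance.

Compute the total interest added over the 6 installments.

# | Opening | Interest | Payment | End bal
1 | $2,079.77 | $40.89 | $40.89 | $2,079.77
2 | $2,079.77 | $40.89 | $40.89 | $2,079.77
3 | $2,079.77 | $40.89 | $628.65 | $1,492.01
4 | $1,492.01 | $40.89 | $628.65 | $904.25
5 | $904.25 | $40.89 | $628.65 | $316.49
6 | $316.49 | $40.89 | $357.38 | $0.00
Total interest: $40.89 + $40.89 + $40.89 + $40.89 + $40.89 + $40.89 = $245.34

$245.34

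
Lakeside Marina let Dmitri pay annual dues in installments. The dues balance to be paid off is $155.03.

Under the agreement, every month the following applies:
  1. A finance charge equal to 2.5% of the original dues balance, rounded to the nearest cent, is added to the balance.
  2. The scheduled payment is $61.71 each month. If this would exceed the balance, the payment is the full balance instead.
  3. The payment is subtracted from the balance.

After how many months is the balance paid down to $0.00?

3

Month 1: opening $155.03; interest $3.88 → $158.91; payment $61.71; balance $97.20
Month 2: opening $97.20; interest $3.88 → $101.08; payment $61.71; balance $39.37
Month 3: opening $39.37; interest $3.88 → $43.25; payment $43.25; balance $0.00
Balance reaches $0.00 in month 3.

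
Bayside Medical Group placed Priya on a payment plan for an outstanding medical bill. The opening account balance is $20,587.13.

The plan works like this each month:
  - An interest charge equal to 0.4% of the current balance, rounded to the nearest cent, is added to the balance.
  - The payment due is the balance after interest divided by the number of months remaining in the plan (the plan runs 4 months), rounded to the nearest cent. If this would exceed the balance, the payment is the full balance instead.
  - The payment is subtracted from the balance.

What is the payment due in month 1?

$5,167.37

# | Opening | Interest | Payment | End bal
1 | $20,587.13 | $82.35 | $5,167.37 | $15,502.11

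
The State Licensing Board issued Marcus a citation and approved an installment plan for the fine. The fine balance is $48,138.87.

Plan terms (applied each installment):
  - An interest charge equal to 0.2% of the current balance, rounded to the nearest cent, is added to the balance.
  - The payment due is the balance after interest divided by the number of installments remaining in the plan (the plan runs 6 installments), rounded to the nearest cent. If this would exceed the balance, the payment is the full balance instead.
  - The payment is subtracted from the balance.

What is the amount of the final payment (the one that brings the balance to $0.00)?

$8,119.91

Installment 1: opening $48,138.87; interest $96.28 → $48,235.15; payment $8,039.19; balance $40,195.96
Installment 2: opening $40,195.96; interest $80.39 → $40,276.35; payment $8,055.27; balance $32,221.08
Installment 3: opening $32,221.08; interest $64.44 → $32,285.52; payment $8,071.38; balance $24,214.14
Installment 4: opening $24,214.14; interest $48.43 → $24,262.57; payment $8,087.52; balance $16,175.05
Installment 5: opening $16,175.05; interest $32.35 → $16,207.40; payment $8,103.70; balance $8,103.70
Installment 6: opening $8,103.70; interest $16.21 → $8,119.91; payment $8,119.91; balance $0.00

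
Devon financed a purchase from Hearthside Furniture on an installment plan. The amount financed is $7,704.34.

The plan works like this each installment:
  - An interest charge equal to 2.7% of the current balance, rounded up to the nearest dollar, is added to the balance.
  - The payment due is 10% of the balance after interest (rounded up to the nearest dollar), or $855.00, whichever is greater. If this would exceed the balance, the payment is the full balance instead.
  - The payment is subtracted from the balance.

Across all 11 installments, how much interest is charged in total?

Installment 1: opening $7,704.34; interest $209.00 → $7,913.34; payment $855.00; balance $7,058.34
Installment 2: opening $7,058.34; interest $191.00 → $7,249.34; payment $855.00; balance $6,394.34
Installment 3: opening $6,394.34; interest $173.00 → $6,567.34; payment $855.00; balance $5,712.34
Installment 4: opening $5,712.34; interest $155.00 → $5,867.34; payment $855.00; balance $5,012.34
Installment 5: opening $5,012.34; interest $136.00 → $5,148.34; payment $855.00; balance $4,293.34
Installment 6: opening $4,293.34; interest $116.00 → $4,409.34; payment $855.00; balance $3,554.34
Installment 7: opening $3,554.34; interest $96.00 → $3,650.34; payment $855.00; balance $2,795.34
Installment 8: opening $2,795.34; interest $76.00 → $2,871.34; payment $855.00; balance $2,016.34
Installment 9: opening $2,016.34; interest $55.00 → $2,071.34; payment $855.00; balance $1,216.34
Installment 10: opening $1,216.34; interest $33.00 → $1,249.34; payment $855.00; balance $394.34
Installment 11: opening $394.34; interest $11.00 → $405.34; payment $405.34; balance $0.00
Total interest: $209.00 + $191.00 + $173.00 + $155.00 + $136.00 + $116.00 + $96.00 + $76.00 + $55.00 + $33.00 + $11.00 = $1,251.00

$1,251.00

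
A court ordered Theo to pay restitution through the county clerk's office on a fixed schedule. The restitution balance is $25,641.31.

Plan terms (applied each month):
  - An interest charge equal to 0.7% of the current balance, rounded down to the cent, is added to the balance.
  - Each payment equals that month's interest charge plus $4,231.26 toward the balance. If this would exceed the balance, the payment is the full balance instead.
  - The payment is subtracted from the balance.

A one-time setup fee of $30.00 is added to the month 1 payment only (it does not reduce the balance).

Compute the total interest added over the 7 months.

$634.40

Month 1: opening $25,641.31; interest $179.48 → $25,820.79; payment $4,410.74 (+ $30.00 fee); balance $21,410.05
Month 2: opening $21,410.05; interest $149.87 → $21,559.92; payment $4,381.13; balance $17,178.79
Month 3: opening $17,178.79; interest $120.25 → $17,299.04; payment $4,351.51; balance $12,947.53
Month 4: opening $12,947.53; interest $90.63 → $13,038.16; payment $4,321.89; balance $8,716.27
Month 5: opening $8,716.27; interest $61.01 → $8,777.28; payment $4,292.27; balance $4,485.01
Month 6: opening $4,485.01; interest $31.39 → $4,516.40; payment $4,262.65; balance $253.75
Month 7: opening $253.75; interest $1.77 → $255.52; payment $255.52; balance $0.00
Total interest: $179.48 + $149.87 + $120.25 + $90.63 + $61.01 + $31.39 + $1.77 = $634.40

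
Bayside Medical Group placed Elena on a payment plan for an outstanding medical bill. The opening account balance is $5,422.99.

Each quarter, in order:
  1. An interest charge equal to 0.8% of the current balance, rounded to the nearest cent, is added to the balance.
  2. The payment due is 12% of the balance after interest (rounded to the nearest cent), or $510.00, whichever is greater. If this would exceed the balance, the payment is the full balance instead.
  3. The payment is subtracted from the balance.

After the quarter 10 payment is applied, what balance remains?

$345.29

Quarter 1: opening $5,422.99; interest $43.38 → $5,466.37; payment $655.96; balance $4,810.41
Quarter 2: opening $4,810.41; interest $38.48 → $4,848.89; payment $581.87; balance $4,267.02
Quarter 3: opening $4,267.02; interest $34.14 → $4,301.16; payment $516.14; balance $3,785.02
Quarter 4: opening $3,785.02; interest $30.28 → $3,815.30; payment $510.00; balance $3,305.30
Quarter 5: opening $3,305.30; interest $26.44 → $3,331.74; payment $510.00; balance $2,821.74
Quarter 6: opening $2,821.74; interest $22.57 → $2,844.31; payment $510.00; balance $2,334.31
Quarter 7: opening $2,334.31; interest $18.67 → $2,352.98; payment $510.00; balance $1,842.98
Quarter 8: opening $1,842.98; interest $14.74 → $1,857.72; payment $510.00; balance $1,347.72
Quarter 9: opening $1,347.72; interest $10.78 → $1,358.50; payment $510.00; balance $848.50
Quarter 10: opening $848.50; interest $6.79 → $855.29; payment $510.00; balance $345.29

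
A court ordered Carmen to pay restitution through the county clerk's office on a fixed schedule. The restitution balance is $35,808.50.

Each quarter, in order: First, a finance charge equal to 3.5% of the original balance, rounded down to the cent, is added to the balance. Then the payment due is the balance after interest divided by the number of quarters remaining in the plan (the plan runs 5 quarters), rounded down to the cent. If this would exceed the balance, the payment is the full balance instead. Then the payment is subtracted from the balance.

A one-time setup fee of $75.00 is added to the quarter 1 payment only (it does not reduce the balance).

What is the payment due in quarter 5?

$10,023.39

Quarter 1: opening $35,808.50; interest $1,253.29 → $37,061.79; payment $7,412.35 (+ $75.00 fee); balance $29,649.44
Quarter 2: opening $29,649.44; interest $1,253.29 → $30,902.73; payment $7,725.68; balance $23,177.05
Quarter 3: opening $23,177.05; interest $1,253.29 → $24,430.34; payment $8,143.44; balance $16,286.90
Quarter 4: opening $16,286.90; interest $1,253.29 → $17,540.19; payment $8,770.09; balance $8,770.10
Quarter 5: opening $8,770.10; interest $1,253.29 → $10,023.39; payment $10,023.39; balance $0.00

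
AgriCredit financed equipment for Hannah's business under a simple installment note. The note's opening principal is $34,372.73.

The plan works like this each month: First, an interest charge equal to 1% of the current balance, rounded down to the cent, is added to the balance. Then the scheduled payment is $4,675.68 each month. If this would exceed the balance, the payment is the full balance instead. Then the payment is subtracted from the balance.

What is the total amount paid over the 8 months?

Month 1: $34,372.73 +$343.72 interest = $34,716.45; pay $4,675.68 → $30,040.77
Month 2: $30,040.77 +$300.40 interest = $30,341.17; pay $4,675.68 → $25,665.49
Month 3: $25,665.49 +$256.65 interest = $25,922.14; pay $4,675.68 → $21,246.46
Month 4: $21,246.46 +$212.46 interest = $21,458.92; pay $4,675.68 → $16,783.24
Month 5: $16,783.24 +$167.83 interest = $16,951.07; pay $4,675.68 → $12,275.39
Month 6: $12,275.39 +$122.75 interest = $12,398.14; pay $4,675.68 → $7,722.46
Month 7: $7,722.46 +$77.22 interest = $7,799.68; pay $4,675.68 → $3,124.00
Month 8: $3,124.00 +$31.24 interest = $3,155.24; pay $3,155.24 → $0.00
Total paid: $35,885.00

$35,885.00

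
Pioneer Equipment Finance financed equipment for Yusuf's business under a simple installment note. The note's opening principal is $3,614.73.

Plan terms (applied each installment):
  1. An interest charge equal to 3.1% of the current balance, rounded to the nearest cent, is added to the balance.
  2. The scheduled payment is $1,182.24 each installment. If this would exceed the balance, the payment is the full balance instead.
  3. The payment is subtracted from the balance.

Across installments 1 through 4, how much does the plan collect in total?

$3,859.76

Installment 1: $3,614.73 +$112.06 interest = $3,726.79; pay $1,182.24 → $2,544.55
Installment 2: $2,544.55 +$78.88 interest = $2,623.43; pay $1,182.24 → $1,441.19
Installment 3: $1,441.19 +$44.68 interest = $1,485.87; pay $1,182.24 → $303.63
Installment 4: $303.63 +$9.41 interest = $313.04; pay $313.04 → $0.00
Total paid: $3,859.76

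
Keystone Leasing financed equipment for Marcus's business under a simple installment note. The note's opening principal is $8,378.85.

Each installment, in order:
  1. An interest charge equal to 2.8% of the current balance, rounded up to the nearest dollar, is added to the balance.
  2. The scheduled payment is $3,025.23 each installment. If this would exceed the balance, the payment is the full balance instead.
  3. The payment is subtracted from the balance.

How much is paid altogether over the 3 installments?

Installment 1: opening $8,378.85; interest $235.00 → $8,613.85; payment $3,025.23; balance $5,588.62
Installment 2: opening $5,588.62; interest $157.00 → $5,745.62; payment $3,025.23; balance $2,720.39
Installment 3: opening $2,720.39; interest $77.00 → $2,797.39; payment $2,797.39; balance $0.00
Total paid: $8,847.85

$8,847.85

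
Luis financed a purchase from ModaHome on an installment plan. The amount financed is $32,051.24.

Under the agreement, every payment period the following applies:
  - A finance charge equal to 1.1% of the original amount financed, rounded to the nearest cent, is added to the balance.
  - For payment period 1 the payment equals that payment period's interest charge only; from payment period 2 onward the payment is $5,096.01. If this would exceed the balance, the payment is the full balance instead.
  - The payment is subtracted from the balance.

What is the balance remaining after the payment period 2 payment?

Payment period 1: $32,051.24 +$352.56 interest = $32,403.80; pay $352.56 → $32,051.24
Payment period 2: $32,051.24 +$352.56 interest = $32,403.80; pay $5,096.01 → $27,307.79

$27,307.79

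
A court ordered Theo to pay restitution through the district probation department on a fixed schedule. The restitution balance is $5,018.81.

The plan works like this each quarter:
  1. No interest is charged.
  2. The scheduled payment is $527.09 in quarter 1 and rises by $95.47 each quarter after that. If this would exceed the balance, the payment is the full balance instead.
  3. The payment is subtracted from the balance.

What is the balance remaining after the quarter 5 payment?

Quarter 1: opening $5,018.81; payment $527.09; balance $4,491.72
Quarter 2: opening $4,491.72; payment $622.56; balance $3,869.16
Quarter 3: opening $3,869.16; payment $718.03; balance $3,151.13
Quarter 4: opening $3,151.13; payment $813.50; balance $2,337.63
Quarter 5: opening $2,337.63; payment $908.97; balance $1,428.66

$1,428.66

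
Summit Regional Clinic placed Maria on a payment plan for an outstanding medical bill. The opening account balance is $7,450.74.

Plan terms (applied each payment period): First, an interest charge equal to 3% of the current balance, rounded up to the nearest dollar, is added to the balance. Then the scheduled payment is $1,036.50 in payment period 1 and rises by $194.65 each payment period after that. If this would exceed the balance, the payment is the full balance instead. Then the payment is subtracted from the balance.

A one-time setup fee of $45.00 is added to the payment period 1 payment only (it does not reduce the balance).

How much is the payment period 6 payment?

$1,165.74

# | Opening | Interest | Payment | Fee | End bal
1 | $7,450.74 | $224.00 | $1,036.50 | $45.00 | $6,638.24
2 | $6,638.24 | $200.00 | $1,231.15 | — | $5,607.09
3 | $5,607.09 | $169.00 | $1,425.80 | — | $4,350.29
4 | $4,350.29 | $131.00 | $1,620.45 | — | $2,860.84
5 | $2,860.84 | $86.00 | $1,815.10 | — | $1,131.74
6 | $1,131.74 | $34.00 | $1,165.74 | — | $0.00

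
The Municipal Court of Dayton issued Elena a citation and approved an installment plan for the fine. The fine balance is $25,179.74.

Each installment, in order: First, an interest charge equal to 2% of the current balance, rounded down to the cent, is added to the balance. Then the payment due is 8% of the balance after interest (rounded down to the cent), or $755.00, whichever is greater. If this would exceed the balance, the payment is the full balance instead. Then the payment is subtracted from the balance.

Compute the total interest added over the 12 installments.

$4,363.16

Installment 1: $25,179.74 +$503.59 interest = $25,683.33; pay $2,054.66 → $23,628.67
Installment 2: $23,628.67 +$472.57 interest = $24,101.24; pay $1,928.09 → $22,173.15
Installment 3: $22,173.15 +$443.46 interest = $22,616.61; pay $1,809.32 → $20,807.29
Installment 4: $20,807.29 +$416.14 interest = $21,223.43; pay $1,697.87 → $19,525.56
Installment 5: $19,525.56 +$390.51 interest = $19,916.07; pay $1,593.28 → $18,322.79
Installment 6: $18,322.79 +$366.45 interest = $18,689.24; pay $1,495.13 → $17,194.11
Installment 7: $17,194.11 +$343.88 interest = $17,537.99; pay $1,403.03 → $16,134.96
Installment 8: $16,134.96 +$322.69 interest = $16,457.65; pay $1,316.61 → $15,141.04
Installment 9: $15,141.04 +$302.82 interest = $15,443.86; pay $1,235.50 → $14,208.36
Installment 10: $14,208.36 +$284.16 interest = $14,492.52; pay $1,159.40 → $13,333.12
Installment 11: $13,333.12 +$266.66 interest = $13,599.78; pay $1,087.98 → $12,511.80
Installment 12: $12,511.80 +$250.23 interest = $12,762.03; pay $1,020.96 → $11,741.07
Total interest: $503.59 + $472.57 + $443.46 + $416.14 + $390.51 + $366.45 + $343.88 + $322.69 + $302.82 + $284.16 + $266.66 + $250.23 = $4,363.16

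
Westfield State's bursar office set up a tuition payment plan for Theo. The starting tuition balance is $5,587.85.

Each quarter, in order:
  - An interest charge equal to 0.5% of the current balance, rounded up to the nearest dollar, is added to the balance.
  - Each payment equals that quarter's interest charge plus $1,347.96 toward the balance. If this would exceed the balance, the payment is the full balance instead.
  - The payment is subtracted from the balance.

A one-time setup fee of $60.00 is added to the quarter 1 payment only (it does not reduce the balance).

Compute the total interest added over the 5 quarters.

$74.00

Quarter 1: $5,587.85 +$28.00 interest = $5,615.85; pay $1,375.96 (+ $60.00 fee) → $4,239.89
Quarter 2: $4,239.89 +$22.00 interest = $4,261.89; pay $1,369.96 → $2,891.93
Quarter 3: $2,891.93 +$15.00 interest = $2,906.93; pay $1,362.96 → $1,543.97
Quarter 4: $1,543.97 +$8.00 interest = $1,551.97; pay $1,355.96 → $196.01
Quarter 5: $196.01 +$1.00 interest = $197.01; pay $197.01 → $0.00
Total interest: $28.00 + $22.00 + $15.00 + $8.00 + $1.00 = $74.00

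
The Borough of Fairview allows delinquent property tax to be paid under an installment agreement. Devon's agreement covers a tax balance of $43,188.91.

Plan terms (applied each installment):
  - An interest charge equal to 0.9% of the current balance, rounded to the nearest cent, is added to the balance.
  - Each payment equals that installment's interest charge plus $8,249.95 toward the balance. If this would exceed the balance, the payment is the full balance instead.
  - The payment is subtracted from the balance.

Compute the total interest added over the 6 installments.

$1,218.45

Installment 1: $43,188.91 +$388.70 interest = $43,577.61; pay $8,638.65 → $34,938.96
Installment 2: $34,938.96 +$314.45 interest = $35,253.41; pay $8,564.40 → $26,689.01
Installment 3: $26,689.01 +$240.20 interest = $26,929.21; pay $8,490.15 → $18,439.06
Installment 4: $18,439.06 +$165.95 interest = $18,605.01; pay $8,415.90 → $10,189.11
Installment 5: $10,189.11 +$91.70 interest = $10,280.81; pay $8,341.65 → $1,939.16
Installment 6: $1,939.16 +$17.45 interest = $1,956.61; pay $1,956.61 → $0.00
Total interest: $388.70 + $314.45 + $240.20 + $165.95 + $91.70 + $17.45 = $1,218.45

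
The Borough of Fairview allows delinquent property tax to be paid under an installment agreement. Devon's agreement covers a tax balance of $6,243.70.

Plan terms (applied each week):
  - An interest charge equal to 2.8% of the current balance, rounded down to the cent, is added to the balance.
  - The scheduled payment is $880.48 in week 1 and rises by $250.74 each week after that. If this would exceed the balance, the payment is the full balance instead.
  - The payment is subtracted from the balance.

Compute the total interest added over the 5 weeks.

$599.71

Week 1: opening $6,243.70; interest $174.82 → $6,418.52; payment $880.48; balance $5,538.04
Week 2: opening $5,538.04; interest $155.06 → $5,693.10; payment $1,131.22; balance $4,561.88
Week 3: opening $4,561.88; interest $127.73 → $4,689.61; payment $1,381.96; balance $3,307.65
Week 4: opening $3,307.65; interest $92.61 → $3,400.26; payment $1,632.70; balance $1,767.56
Week 5: opening $1,767.56; interest $49.49 → $1,817.05; payment $1,817.05; balance $0.00
Total interest: $174.82 + $155.06 + $127.73 + $92.61 + $49.49 = $599.71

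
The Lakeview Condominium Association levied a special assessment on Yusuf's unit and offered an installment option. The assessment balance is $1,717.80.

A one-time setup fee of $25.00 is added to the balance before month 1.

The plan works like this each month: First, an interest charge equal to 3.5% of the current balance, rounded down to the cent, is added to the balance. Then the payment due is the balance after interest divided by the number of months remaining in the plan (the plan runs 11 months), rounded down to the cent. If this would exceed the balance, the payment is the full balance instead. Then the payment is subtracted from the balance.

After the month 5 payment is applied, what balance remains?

$1,129.03

Month 1: opening $1,742.80; interest $60.99 → $1,803.79; payment $163.98; balance $1,639.81
Month 2: opening $1,639.81; interest $57.39 → $1,697.20; payment $169.72; balance $1,527.48
Month 3: opening $1,527.48; interest $53.46 → $1,580.94; payment $175.66; balance $1,405.28
Month 4: opening $1,405.28; interest $49.18 → $1,454.46; payment $181.80; balance $1,272.66
Month 5: opening $1,272.66; interest $44.54 → $1,317.20; payment $188.17; balance $1,129.03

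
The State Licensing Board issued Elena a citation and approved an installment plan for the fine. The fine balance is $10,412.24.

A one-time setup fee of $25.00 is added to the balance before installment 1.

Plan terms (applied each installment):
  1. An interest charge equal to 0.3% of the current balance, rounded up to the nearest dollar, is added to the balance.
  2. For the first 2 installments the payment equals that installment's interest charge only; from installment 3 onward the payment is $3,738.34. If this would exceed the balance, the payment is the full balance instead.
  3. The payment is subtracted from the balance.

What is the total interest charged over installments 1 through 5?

$127.00

Installment 1: opening $10,437.24; interest $32.00 → $10,469.24; payment $32.00; balance $10,437.24
Installment 2: opening $10,437.24; interest $32.00 → $10,469.24; payment $32.00; balance $10,437.24
Installment 3: opening $10,437.24; interest $32.00 → $10,469.24; payment $3,738.34; balance $6,730.90
Installment 4: opening $6,730.90; interest $21.00 → $6,751.90; payment $3,738.34; balance $3,013.56
Installment 5: opening $3,013.56; interest $10.00 → $3,023.56; payment $3,023.56; balance $0.00
Total interest: $32.00 + $32.00 + $32.00 + $21.00 + $10.00 = $127.00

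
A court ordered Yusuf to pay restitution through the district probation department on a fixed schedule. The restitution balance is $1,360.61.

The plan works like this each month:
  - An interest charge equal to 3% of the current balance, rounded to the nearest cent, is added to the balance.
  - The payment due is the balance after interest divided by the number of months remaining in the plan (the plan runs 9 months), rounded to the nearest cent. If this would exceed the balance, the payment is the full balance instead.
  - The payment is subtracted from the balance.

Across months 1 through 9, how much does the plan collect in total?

Month 1: $1,360.61 +$40.82 interest = $1,401.43; pay $155.71 → $1,245.72
Month 2: $1,245.72 +$37.37 interest = $1,283.09; pay $160.39 → $1,122.70
Month 3: $1,122.70 +$33.68 interest = $1,156.38; pay $165.20 → $991.18
Month 4: $991.18 +$29.74 interest = $1,020.92; pay $170.15 → $850.77
Month 5: $850.77 +$25.52 interest = $876.29; pay $175.26 → $701.03
Month 6: $701.03 +$21.03 interest = $722.06; pay $180.52 → $541.54
Month 7: $541.54 +$16.25 interest = $557.79; pay $185.93 → $371.86
Month 8: $371.86 +$11.16 interest = $383.02; pay $191.51 → $191.51
Month 9: $191.51 +$5.75 interest = $197.26; pay $197.26 → $0.00
Total paid: $1,581.93

$1,581.93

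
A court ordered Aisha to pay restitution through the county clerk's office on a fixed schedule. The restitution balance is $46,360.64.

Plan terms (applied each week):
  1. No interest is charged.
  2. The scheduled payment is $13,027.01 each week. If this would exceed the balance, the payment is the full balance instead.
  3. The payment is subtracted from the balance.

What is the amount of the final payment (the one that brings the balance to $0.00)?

Week 1: opening $46,360.64; payment $13,027.01; balance $33,333.63
Week 2: opening $33,333.63; payment $13,027.01; balance $20,306.62
Week 3: opening $20,306.62; payment $13,027.01; balance $7,279.61
Week 4: opening $7,279.61; payment $7,279.61; balance $0.00

$7,279.61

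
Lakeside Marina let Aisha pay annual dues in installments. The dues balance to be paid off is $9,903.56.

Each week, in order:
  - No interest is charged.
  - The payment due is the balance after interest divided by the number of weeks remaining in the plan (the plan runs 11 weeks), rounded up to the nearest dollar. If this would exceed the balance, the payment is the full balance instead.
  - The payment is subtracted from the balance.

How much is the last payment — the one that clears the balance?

# | Opening | Payment | End bal
1 | $9,903.56 | $901.00 | $9,002.56
2 | $9,002.56 | $901.00 | $8,101.56
3 | $8,101.56 | $901.00 | $7,200.56
4 | $7,200.56 | $901.00 | $6,299.56
5 | $6,299.56 | $900.00 | $5,399.56
6 | $5,399.56 | $900.00 | $4,499.56
7 | $4,499.56 | $900.00 | $3,599.56
8 | $3,599.56 | $900.00 | $2,699.56
9 | $2,699.56 | $900.00 | $1,799.56
10 | $1,799.56 | $900.00 | $899.56
11 | $899.56 | $899.56 | $0.00

$899.56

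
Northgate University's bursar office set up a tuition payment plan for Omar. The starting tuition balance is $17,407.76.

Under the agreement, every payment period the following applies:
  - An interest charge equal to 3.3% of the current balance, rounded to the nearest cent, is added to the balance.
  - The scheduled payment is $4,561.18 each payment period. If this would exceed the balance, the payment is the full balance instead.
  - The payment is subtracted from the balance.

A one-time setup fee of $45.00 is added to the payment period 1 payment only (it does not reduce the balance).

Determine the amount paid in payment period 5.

# | Opening | Interest | Payment | Fee | End bal
1 | $17,407.76 | $574.46 | $4,561.18 | $45.00 | $13,421.04
2 | $13,421.04 | $442.89 | $4,561.18 | — | $9,302.75
3 | $9,302.75 | $306.99 | $4,561.18 | — | $5,048.56
4 | $5,048.56 | $166.60 | $4,561.18 | — | $653.98
5 | $653.98 | $21.58 | $675.56 | — | $0.00

$675.56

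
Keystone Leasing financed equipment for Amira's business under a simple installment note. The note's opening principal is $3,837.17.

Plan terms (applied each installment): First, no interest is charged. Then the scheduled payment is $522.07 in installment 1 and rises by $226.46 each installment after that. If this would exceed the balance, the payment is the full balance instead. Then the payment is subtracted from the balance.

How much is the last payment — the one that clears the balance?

Installment 1: $3,837.17 − $522.07 → $3,315.10
Installment 2: $3,315.10 − $748.53 → $2,566.57
Installment 3: $2,566.57 − $974.99 → $1,591.58
Installment 4: $1,591.58 − $1,201.45 → $390.13
Installment 5: $390.13 − $390.13 → $0.00

$390.13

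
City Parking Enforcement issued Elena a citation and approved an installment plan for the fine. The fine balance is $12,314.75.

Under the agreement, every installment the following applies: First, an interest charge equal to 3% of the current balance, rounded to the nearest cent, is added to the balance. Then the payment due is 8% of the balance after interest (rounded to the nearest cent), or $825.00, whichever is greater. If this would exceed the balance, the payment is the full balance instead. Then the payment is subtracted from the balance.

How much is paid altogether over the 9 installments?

$7,875.91

Installment 1: opening $12,314.75; interest $369.44 → $12,684.19; payment $1,014.74; balance $11,669.45
Installment 2: opening $11,669.45; interest $350.08 → $12,019.53; payment $961.56; balance $11,057.97
Installment 3: opening $11,057.97; interest $331.74 → $11,389.71; payment $911.18; balance $10,478.53
Installment 4: opening $10,478.53; interest $314.36 → $10,792.89; payment $863.43; balance $9,929.46
Installment 5: opening $9,929.46; interest $297.88 → $10,227.34; payment $825.00; balance $9,402.34
Installment 6: opening $9,402.34; interest $282.07 → $9,684.41; payment $825.00; balance $8,859.41
Installment 7: opening $8,859.41; interest $265.78 → $9,125.19; payment $825.00; balance $8,300.19
Installment 8: opening $8,300.19; interest $249.01 → $8,549.20; payment $825.00; balance $7,724.20
Installment 9: opening $7,724.20; interest $231.73 → $7,955.93; payment $825.00; balance $7,130.93
Total paid: $7,875.91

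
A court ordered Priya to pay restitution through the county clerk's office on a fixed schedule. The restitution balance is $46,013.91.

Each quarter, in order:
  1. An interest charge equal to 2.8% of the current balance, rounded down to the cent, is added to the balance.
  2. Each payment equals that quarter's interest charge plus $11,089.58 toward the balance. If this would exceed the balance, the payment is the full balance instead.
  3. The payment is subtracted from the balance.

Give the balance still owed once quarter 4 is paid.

Quarter 1: opening $46,013.91; interest $1,288.38 → $47,302.29; payment $12,377.96; balance $34,924.33
Quarter 2: opening $34,924.33; interest $977.88 → $35,902.21; payment $12,067.46; balance $23,834.75
Quarter 3: opening $23,834.75; interest $667.37 → $24,502.12; payment $11,756.95; balance $12,745.17
Quarter 4: opening $12,745.17; interest $356.86 → $13,102.03; payment $11,446.44; balance $1,655.59

$1,655.59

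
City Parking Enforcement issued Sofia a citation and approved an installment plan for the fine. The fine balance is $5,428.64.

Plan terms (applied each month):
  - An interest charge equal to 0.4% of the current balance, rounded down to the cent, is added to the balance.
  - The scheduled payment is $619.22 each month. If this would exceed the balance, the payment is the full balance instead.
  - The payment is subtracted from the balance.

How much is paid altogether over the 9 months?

$5,537.18

Month 1: $5,428.64 +$21.71 interest = $5,450.35; pay $619.22 → $4,831.13
Month 2: $4,831.13 +$19.32 interest = $4,850.45; pay $619.22 → $4,231.23
Month 3: $4,231.23 +$16.92 interest = $4,248.15; pay $619.22 → $3,628.93
Month 4: $3,628.93 +$14.51 interest = $3,643.44; pay $619.22 → $3,024.22
Month 5: $3,024.22 +$12.09 interest = $3,036.31; pay $619.22 → $2,417.09
Month 6: $2,417.09 +$9.66 interest = $2,426.75; pay $619.22 → $1,807.53
Month 7: $1,807.53 +$7.23 interest = $1,814.76; pay $619.22 → $1,195.54
Month 8: $1,195.54 +$4.78 interest = $1,200.32; pay $619.22 → $581.10
Month 9: $581.10 +$2.32 interest = $583.42; pay $583.42 → $0.00
Total paid: $5,537.18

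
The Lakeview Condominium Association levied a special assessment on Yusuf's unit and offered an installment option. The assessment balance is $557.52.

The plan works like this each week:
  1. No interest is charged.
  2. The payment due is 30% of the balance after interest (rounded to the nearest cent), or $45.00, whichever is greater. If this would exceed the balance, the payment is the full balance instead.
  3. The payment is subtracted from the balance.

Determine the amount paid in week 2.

$117.08

# | Opening | Payment | End bal
1 | $557.52 | $167.26 | $390.26
2 | $390.26 | $117.08 | $273.18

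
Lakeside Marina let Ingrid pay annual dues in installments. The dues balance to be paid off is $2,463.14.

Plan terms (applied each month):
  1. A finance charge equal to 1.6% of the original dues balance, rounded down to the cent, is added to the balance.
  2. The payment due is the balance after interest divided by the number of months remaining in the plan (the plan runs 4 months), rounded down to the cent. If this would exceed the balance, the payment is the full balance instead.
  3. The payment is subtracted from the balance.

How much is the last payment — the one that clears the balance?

$697.90

Month 1: opening $2,463.14; interest $39.41 → $2,502.55; payment $625.63; balance $1,876.92
Month 2: opening $1,876.92; interest $39.41 → $1,916.33; payment $638.77; balance $1,277.56
Month 3: opening $1,277.56; interest $39.41 → $1,316.97; payment $658.48; balance $658.49
Month 4: opening $658.49; interest $39.41 → $697.90; payment $697.90; balance $0.00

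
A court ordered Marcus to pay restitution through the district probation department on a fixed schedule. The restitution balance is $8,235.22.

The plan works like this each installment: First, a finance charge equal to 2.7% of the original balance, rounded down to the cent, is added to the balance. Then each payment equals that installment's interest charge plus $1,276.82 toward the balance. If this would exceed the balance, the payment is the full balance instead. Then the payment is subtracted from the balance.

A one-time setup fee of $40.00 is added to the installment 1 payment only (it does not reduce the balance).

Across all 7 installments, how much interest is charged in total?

$1,556.45

Installment 1: $8,235.22 +$222.35 interest = $8,457.57; pay $1,499.17 (+ $40.00 fee) → $6,958.40
Installment 2: $6,958.40 +$222.35 interest = $7,180.75; pay $1,499.17 → $5,681.58
Installment 3: $5,681.58 +$222.35 interest = $5,903.93; pay $1,499.17 → $4,404.76
Installment 4: $4,404.76 +$222.35 interest = $4,627.11; pay $1,499.17 → $3,127.94
Installment 5: $3,127.94 +$222.35 interest = $3,350.29; pay $1,499.17 → $1,851.12
Installment 6: $1,851.12 +$222.35 interest = $2,073.47; pay $1,499.17 → $574.30
Installment 7: $574.30 +$222.35 interest = $796.65; pay $796.65 → $0.00
Total interest: $222.35 + $222.35 + $222.35 + $222.35 + $222.35 + $222.35 + $222.35 = $1,556.45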